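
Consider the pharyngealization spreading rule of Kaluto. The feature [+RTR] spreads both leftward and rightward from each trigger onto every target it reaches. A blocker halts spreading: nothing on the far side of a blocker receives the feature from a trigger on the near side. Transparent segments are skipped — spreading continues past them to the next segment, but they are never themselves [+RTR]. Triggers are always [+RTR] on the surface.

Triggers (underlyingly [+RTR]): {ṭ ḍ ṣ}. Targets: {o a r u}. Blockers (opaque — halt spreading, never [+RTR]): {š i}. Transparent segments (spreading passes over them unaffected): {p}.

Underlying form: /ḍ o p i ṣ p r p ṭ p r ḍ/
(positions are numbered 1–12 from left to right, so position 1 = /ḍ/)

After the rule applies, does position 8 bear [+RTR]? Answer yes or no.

no

From /ḍ/ at 1 rightward: 2 /o/ → [+RTR]; 3 /p/ transparent; 4 /i/ blocks.
From /ḍ/ at 1 leftward: word edge.
From /ṣ/ at 5 rightward: 6 /p/ transparent; 7 /r/ → [+RTR]; 8 /p/ transparent; 9 /ṭ/ is itself a trigger — this domain ends here.
From /ṣ/ at 5 leftward: 4 /i/ blocks.
From /ṭ/ at 9 rightward: 10 /p/ transparent; 11 /r/ → [+RTR]; 12 /ḍ/ is itself a trigger — this domain ends here.
From /ṭ/ at 9 leftward: 8 /p/ transparent; 7 /r/ → [+RTR]; 6 /p/ transparent; 5 /ṣ/ is itself a trigger — this domain ends here.
From /ḍ/ at 12 rightward: word edge.
From /ḍ/ at 12 leftward: 11 /r/ → [+RTR]; 10 /p/ transparent; 9 /ṭ/ is itself a trigger — this domain ends here.
[+RTR] positions on the surface: 1 2 5 7 9 11 12.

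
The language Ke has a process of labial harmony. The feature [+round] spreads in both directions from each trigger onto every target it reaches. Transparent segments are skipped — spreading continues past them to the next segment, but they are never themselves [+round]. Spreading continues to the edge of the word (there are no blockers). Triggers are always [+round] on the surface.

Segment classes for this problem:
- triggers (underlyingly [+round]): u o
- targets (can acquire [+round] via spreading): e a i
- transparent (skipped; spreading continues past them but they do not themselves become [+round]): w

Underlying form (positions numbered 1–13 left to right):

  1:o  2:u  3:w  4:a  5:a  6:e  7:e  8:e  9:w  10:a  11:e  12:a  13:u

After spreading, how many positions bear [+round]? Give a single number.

From /o/ at 1 rightward: 2 /u/ is itself a trigger — this domain ends here.
From /o/ at 1 leftward: word edge.
From /u/ at 2 rightward: 3 /w/ transparent; 4 /a/ → [+round]; 5 /a/ → [+round]; 6 /e/ → [+round]; 7 /e/ → [+round]; 8 /e/ → [+round]; 9 /w/ transparent; 10 /a/ → [+round]; 11 /e/ → [+round]; 12 /a/ → [+round]; 13 /u/ is itself a trigger — this domain ends here.
From /u/ at 2 leftward: 1 /o/ is itself a trigger — this domain ends here.
From /u/ at 13 rightward: word edge.
From /u/ at 13 leftward: 12 /a/ → [+round]; 11 /e/ → [+round]; 10 /a/ → [+round]; 9 /w/ transparent; 8 /e/ → [+round]; 7 /e/ → [+round]; 6 /e/ → [+round]; 5 /a/ → [+round]; 4 /a/ → [+round]; 3 /w/ transparent; 2 /u/ is itself a trigger — this domain ends here.
[+round] positions on the surface: 1 2 4 5 6 7 8 10 11 12 13.

11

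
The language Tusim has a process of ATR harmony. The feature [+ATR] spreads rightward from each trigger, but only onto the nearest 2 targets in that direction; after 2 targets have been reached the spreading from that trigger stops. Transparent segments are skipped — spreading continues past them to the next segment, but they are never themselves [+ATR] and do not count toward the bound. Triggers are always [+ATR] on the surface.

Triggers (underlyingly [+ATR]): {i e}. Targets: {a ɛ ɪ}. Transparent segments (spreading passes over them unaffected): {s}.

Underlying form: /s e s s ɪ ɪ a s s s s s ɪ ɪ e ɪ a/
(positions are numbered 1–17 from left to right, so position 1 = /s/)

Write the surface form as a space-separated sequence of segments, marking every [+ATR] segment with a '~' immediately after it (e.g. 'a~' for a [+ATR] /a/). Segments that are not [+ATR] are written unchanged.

s e~ s s ɪ~ ɪ~ a s s s s s ɪ ɪ e~ ɪ~ a~

From /e/ at 2 rightward: 3 /s/ transparent; 4 /s/ transparent; 5 /ɪ/ → [+ATR]; 6 /ɪ/ → [+ATR]; bound reached.
From /e/ at 15 rightward: 16 /ɪ/ → [+ATR]; 17 /a/ → [+ATR]; bound reached.
Targets with no active source: positions 7 13 14 stay [-ATR].
[+ATR] positions on the surface: 2 5 6 15 16 17.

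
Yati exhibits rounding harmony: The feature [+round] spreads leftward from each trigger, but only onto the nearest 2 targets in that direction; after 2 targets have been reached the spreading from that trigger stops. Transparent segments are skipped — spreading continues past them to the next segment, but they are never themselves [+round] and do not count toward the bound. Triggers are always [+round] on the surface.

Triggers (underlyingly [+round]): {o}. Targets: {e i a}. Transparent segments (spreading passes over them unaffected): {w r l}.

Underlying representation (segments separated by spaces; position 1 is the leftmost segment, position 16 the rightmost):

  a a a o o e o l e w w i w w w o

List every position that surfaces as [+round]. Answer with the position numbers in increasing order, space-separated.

From /o/ at 4 leftward: 3 /a/ → [+round]; 2 /a/ → [+round]; bound reached.
From /o/ at 5 leftward: 4 /o/ is itself a trigger — this domain ends here.
From /o/ at 7 leftward: 6 /e/ → [+round]; 5 /o/ is itself a trigger — this domain ends here.
From /o/ at 16 leftward: 15 /w/ transparent; 14 /w/ transparent; 13 /w/ transparent; 12 /i/ → [+round]; 11 /w/ transparent; 10 /w/ transparent; 9 /e/ → [+round]; bound reached.
Target with no active source: position 1 stays [-round].

2 3 4 5 6 7 9 12 16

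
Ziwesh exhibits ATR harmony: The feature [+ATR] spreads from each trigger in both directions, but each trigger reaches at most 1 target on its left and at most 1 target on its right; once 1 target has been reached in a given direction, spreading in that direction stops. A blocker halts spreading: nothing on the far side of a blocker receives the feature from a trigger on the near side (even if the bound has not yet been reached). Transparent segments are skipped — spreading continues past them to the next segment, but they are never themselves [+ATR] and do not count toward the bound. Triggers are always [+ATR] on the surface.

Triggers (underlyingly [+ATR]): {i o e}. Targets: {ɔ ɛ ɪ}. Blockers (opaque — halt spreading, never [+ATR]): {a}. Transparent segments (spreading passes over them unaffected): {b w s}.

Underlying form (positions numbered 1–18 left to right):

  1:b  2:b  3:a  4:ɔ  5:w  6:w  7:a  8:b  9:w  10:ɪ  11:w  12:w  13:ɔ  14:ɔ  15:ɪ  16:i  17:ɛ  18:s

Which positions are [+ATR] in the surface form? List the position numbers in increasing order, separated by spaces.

15 16 17

From /i/ at 16 rightward: 17 /ɛ/ → [+ATR]; bound reached.
From /i/ at 16 leftward: 15 /ɪ/ → [+ATR]; bound reached.
Targets with no active source: positions 4 10 13 14 stay [-ATR].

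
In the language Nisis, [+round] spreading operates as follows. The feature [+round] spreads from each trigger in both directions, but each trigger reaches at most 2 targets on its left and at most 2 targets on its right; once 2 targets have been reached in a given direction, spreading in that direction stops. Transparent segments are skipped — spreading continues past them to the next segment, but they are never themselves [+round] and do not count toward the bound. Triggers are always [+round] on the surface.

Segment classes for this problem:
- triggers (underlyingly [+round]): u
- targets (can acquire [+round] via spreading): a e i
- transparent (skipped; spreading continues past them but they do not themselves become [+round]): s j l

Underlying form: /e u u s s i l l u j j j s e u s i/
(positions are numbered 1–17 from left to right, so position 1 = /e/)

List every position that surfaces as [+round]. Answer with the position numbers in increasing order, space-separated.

1 2 3 6 9 14 15 17

From /u/ at 2 rightward: 3 /u/ is itself a trigger — this domain ends here.
From /u/ at 2 leftward: 1 /e/ → [+round]; word edge.
From /u/ at 3 rightward: 4 /s/ transparent; 5 /s/ transparent; 6 /i/ → [+round]; 7 /l/ transparent; 8 /l/ transparent; 9 /u/ is itself a trigger — this domain ends here.
From /u/ at 3 leftward: 2 /u/ is itself a trigger — this domain ends here.
From /u/ at 9 rightward: 10 /j/ transparent; 11 /j/ transparent; 12 /j/ transparent; 13 /s/ transparent; 14 /e/ → [+round]; 15 /u/ is itself a trigger — this domain ends here.
From /u/ at 9 leftward: 8 /l/ transparent; 7 /l/ transparent; 6 /i/ → [+round]; 5 /s/ transparent; 4 /s/ transparent; 3 /u/ is itself a trigger — this domain ends here.
From /u/ at 15 rightward: 16 /s/ transparent; 17 /i/ → [+round]; word edge.
From /u/ at 15 leftward: 14 /e/ → [+round]; 13 /s/ transparent; 12 /j/ transparent; 11 /j/ transparent; 10 /j/ transparent; 9 /u/ is itself a trigger — this domain ends here.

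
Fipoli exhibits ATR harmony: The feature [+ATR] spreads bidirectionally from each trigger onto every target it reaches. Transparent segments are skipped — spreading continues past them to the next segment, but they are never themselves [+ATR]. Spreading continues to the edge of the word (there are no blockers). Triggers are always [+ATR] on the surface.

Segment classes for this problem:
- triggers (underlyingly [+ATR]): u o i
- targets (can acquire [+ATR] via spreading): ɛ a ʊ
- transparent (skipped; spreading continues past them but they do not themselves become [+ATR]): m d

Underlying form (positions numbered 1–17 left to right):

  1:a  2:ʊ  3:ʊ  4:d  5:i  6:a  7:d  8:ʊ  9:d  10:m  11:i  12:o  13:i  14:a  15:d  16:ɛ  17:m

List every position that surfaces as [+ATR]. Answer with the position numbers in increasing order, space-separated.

From /i/ at 5 rightward: 6 /a/ → [+ATR]; 7 /d/ transparent; 8 /ʊ/ → [+ATR]; 9 /d/ transparent; 10 /m/ transparent; 11 /i/ is itself a trigger — this domain ends here.
From /i/ at 5 leftward: 4 /d/ transparent; 3 /ʊ/ → [+ATR]; 2 /ʊ/ → [+ATR]; 1 /a/ → [+ATR]; word edge.
From /i/ at 11 rightward: 12 /o/ is itself a trigger — this domain ends here.
From /i/ at 11 leftward: 10 /m/ transparent; 9 /d/ transparent; 8 /ʊ/ → [+ATR]; 7 /d/ transparent; 6 /a/ → [+ATR]; 5 /i/ is itself a trigger — this domain ends here.
From /o/ at 12 rightward: 13 /i/ is itself a trigger — this domain ends here.
From /o/ at 12 leftward: 11 /i/ is itself a trigger — this domain ends here.
From /i/ at 13 rightward: 14 /a/ → [+ATR]; 15 /d/ transparent; 16 /ɛ/ → [+ATR]; 17 /m/ transparent; word edge.
From /i/ at 13 leftward: 12 /o/ is itself a trigger — this domain ends here.

1 2 3 5 6 8 11 12 13 14 16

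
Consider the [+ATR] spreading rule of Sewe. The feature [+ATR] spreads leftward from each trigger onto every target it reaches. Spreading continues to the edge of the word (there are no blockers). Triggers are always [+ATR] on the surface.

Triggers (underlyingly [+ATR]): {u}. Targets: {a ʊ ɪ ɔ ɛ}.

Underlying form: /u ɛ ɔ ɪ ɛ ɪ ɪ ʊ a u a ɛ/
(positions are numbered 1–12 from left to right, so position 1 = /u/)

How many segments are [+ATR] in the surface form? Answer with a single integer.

10

From /u/ at 1 leftward: word edge.
From /u/ at 10 leftward: 9 /a/ → [+ATR]; 8 /ʊ/ → [+ATR]; 7 /ɪ/ → [+ATR]; 6 /ɪ/ → [+ATR]; 5 /ɛ/ → [+ATR]; 4 /ɪ/ → [+ATR]; 3 /ɔ/ → [+ATR]; 2 /ɛ/ → [+ATR]; 1 /u/ is itself a trigger — this domain ends here.
Targets with no active source: positions 11 12 stay [-ATR].
[+ATR] positions on the surface: 1 2 3 4 5 6 7 8 9 10.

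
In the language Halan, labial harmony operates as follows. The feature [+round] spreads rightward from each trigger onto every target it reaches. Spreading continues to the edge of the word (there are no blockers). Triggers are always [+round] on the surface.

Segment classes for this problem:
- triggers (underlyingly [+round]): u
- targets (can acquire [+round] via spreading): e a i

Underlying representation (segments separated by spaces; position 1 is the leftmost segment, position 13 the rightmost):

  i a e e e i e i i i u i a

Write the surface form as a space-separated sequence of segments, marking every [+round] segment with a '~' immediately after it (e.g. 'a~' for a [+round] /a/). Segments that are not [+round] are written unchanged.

i a e e e i e i i i u~ i~ a~

From /u/ at 11 rightward: 12 /i/ → [+round]; 13 /a/ → [+round]; word edge.
Targets with no active source: positions 1 2 3 4 5 6 7 8 9 10 stay [-round].
[+round] positions on the surface: 11 12 13.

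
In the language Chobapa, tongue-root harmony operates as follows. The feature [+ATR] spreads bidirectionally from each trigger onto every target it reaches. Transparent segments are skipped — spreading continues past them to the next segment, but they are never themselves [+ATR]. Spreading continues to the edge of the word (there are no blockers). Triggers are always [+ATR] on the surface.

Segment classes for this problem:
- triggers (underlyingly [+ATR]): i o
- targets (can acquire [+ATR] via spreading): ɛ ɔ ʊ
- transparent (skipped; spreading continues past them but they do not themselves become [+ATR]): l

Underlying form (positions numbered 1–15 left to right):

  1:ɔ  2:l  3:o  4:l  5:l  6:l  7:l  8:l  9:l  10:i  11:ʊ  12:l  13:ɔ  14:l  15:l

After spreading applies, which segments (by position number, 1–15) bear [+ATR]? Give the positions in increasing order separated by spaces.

1 3 10 11 13

From /o/ at 3 rightward: 4 /l/ transparent; 5 /l/ transparent; 6 /l/ transparent; 7 /l/ transparent; 8 /l/ transparent; 9 /l/ transparent; 10 /i/ is itself a trigger — this domain ends here.
From /o/ at 3 leftward: 2 /l/ transparent; 1 /ɔ/ → [+ATR]; word edge.
From /i/ at 10 rightward: 11 /ʊ/ → [+ATR]; 12 /l/ transparent; 13 /ɔ/ → [+ATR]; 14 /l/ transparent; 15 /l/ transparent; word edge.
From /i/ at 10 leftward: 9 /l/ transparent; 8 /l/ transparent; 7 /l/ transparent; 6 /l/ transparent; 5 /l/ transparent; 4 /l/ transparent; 3 /o/ is itself a trigger — this domain ends here.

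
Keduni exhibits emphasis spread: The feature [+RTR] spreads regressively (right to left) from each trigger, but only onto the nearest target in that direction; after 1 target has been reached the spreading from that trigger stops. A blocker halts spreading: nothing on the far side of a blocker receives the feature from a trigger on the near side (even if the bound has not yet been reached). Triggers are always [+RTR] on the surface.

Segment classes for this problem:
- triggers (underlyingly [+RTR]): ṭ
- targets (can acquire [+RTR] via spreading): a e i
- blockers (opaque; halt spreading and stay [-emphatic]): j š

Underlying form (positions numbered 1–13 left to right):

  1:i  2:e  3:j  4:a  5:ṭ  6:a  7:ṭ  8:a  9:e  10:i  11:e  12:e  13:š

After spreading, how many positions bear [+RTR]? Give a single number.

From /ṭ/ at 5 leftward: 4 /a/ → [+RTR]; bound reached.
From /ṭ/ at 7 leftward: 6 /a/ → [+RTR]; bound reached.
Targets with no active source: positions 1 2 8 9 10 11 12 stay [-emphatic].
[+RTR] positions on the surface: 4 5 6 7.

4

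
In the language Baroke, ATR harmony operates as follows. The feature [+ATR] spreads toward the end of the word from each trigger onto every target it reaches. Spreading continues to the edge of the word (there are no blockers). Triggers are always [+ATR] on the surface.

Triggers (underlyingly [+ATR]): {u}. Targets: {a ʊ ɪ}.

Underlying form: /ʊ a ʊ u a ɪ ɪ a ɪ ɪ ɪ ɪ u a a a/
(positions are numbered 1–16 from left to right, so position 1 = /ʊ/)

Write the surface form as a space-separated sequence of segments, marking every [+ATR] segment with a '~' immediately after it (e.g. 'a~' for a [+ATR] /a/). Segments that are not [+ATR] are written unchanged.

From /u/ at 4 rightward: 5 /a/ → [+ATR]; 6 /ɪ/ → [+ATR]; 7 /ɪ/ → [+ATR]; 8 /a/ → [+ATR]; 9 /ɪ/ → [+ATR]; 10 /ɪ/ → [+ATR]; 11 /ɪ/ → [+ATR]; 12 /ɪ/ → [+ATR]; 13 /u/ is itself a trigger — this domain ends here.
From /u/ at 13 rightward: 14 /a/ → [+ATR]; 15 /a/ → [+ATR]; 16 /a/ → [+ATR]; word edge.
Targets with no active source: positions 1 2 3 stay [-ATR].
[+ATR] positions on the surface: 4 5 6 7 8 9 10 11 12 13 14 15 16.

ʊ a ʊ u~ a~ ɪ~ ɪ~ a~ ɪ~ ɪ~ ɪ~ ɪ~ u~ a~ a~ a~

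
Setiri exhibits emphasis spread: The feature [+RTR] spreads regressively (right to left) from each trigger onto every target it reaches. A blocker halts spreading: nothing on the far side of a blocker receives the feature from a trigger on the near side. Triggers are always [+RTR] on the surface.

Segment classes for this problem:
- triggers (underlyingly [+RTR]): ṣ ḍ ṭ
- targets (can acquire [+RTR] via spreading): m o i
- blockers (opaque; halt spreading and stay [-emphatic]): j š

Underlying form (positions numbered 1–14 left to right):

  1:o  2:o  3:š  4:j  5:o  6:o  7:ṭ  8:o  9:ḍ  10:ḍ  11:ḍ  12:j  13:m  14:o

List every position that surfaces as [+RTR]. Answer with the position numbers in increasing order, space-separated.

5 6 7 8 9 10 11

From /ṭ/ at 7 leftward: 6 /o/ → [+RTR]; 5 /o/ → [+RTR]; 4 /j/ blocks.
From /ḍ/ at 9 leftward: 8 /o/ → [+RTR]; 7 /ṭ/ is itself a trigger — this domain ends here.
From /ḍ/ at 10 leftward: 9 /ḍ/ is itself a trigger — this domain ends here.
From /ḍ/ at 11 leftward: 10 /ḍ/ is itself a trigger — this domain ends here.
Targets with no active source: positions 1 2 13 14 stay [-emphatic].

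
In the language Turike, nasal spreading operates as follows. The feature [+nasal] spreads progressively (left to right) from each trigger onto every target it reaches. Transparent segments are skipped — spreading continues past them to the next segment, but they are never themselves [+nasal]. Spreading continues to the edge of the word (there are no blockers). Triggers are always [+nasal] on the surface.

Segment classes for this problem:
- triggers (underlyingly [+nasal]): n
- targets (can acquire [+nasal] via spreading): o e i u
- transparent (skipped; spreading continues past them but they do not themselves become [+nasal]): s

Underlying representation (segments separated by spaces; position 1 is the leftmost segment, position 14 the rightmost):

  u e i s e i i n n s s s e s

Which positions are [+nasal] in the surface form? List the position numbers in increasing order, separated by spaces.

8 9 13

From /n/ at 8 rightward: 9 /n/ is itself a trigger — this domain ends here.
From /n/ at 9 rightward: 10 /s/ transparent; 11 /s/ transparent; 12 /s/ transparent; 13 /e/ → [+nasal]; 14 /s/ transparent; word edge.
Targets with no active source: positions 1 2 3 5 6 7 stay [-nasal].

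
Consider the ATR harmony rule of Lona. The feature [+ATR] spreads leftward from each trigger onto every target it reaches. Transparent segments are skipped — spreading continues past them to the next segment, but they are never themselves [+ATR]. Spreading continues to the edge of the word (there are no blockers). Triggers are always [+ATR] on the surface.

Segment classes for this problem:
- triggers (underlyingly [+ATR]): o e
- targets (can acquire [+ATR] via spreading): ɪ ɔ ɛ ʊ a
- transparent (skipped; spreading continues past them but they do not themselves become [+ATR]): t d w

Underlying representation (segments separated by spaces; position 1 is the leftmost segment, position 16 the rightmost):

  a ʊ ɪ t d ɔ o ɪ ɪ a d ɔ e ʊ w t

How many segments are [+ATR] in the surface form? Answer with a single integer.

From /o/ at 7 leftward: 6 /ɔ/ → [+ATR]; 5 /d/ transparent; 4 /t/ transparent; 3 /ɪ/ → [+ATR]; 2 /ʊ/ → [+ATR]; 1 /a/ → [+ATR]; word edge.
From /e/ at 13 leftward: 12 /ɔ/ → [+ATR]; 11 /d/ transparent; 10 /a/ → [+ATR]; 9 /ɪ/ → [+ATR]; 8 /ɪ/ → [+ATR]; 7 /o/ is itself a trigger — this domain ends here.
Target with no active source: position 14 stays [-ATR].
[+ATR] positions on the surface: 1 2 3 6 7 8 9 10 12 13.

10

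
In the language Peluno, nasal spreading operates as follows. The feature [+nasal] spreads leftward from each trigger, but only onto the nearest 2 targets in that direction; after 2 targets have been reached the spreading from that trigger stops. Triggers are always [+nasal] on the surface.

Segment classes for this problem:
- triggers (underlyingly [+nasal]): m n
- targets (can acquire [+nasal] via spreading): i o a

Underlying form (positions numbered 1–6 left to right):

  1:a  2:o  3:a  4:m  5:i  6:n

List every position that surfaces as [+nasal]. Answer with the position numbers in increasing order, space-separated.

From /m/ at 4 leftward: 3 /a/ → [+nasal]; 2 /o/ → [+nasal]; bound reached.
From /n/ at 6 leftward: 5 /i/ → [+nasal]; 4 /m/ is itself a trigger — this domain ends here.
Target with no active source: position 1 stays [-nasal].

2 3 4 5 6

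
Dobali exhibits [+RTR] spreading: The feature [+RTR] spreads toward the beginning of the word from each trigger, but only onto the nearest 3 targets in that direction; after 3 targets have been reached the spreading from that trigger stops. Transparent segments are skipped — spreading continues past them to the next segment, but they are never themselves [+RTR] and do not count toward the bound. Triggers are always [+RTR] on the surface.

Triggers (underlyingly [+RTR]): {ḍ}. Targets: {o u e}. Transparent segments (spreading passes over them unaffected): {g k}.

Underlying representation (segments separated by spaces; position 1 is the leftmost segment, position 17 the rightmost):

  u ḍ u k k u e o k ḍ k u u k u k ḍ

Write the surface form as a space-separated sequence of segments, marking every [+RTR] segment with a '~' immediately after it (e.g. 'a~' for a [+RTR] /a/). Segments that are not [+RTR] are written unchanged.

u~ ḍ~ u k k u~ e~ o~ k ḍ~ k u~ u~ k u~ k ḍ~

From /ḍ/ at 2 leftward: 1 /u/ → [+RTR]; word edge.
From /ḍ/ at 10 leftward: 9 /k/ transparent; 8 /o/ → [+RTR]; 7 /e/ → [+RTR]; 6 /u/ → [+RTR]; bound reached.
From /ḍ/ at 17 leftward: 16 /k/ transparent; 15 /u/ → [+RTR]; 14 /k/ transparent; 13 /u/ → [+RTR]; 12 /u/ → [+RTR]; bound reached.
Target with no active source: position 3 stays [-emphatic].
[+RTR] positions on the surface: 1 2 6 7 8 10 12 13 15 17.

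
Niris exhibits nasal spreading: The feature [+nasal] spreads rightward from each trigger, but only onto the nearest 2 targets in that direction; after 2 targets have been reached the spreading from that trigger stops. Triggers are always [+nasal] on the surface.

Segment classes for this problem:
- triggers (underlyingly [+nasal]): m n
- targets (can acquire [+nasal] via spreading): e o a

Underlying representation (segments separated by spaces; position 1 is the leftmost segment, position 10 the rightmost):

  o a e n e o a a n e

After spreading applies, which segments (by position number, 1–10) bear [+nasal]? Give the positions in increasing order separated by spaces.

From /n/ at 4 rightward: 5 /e/ → [+nasal]; 6 /o/ → [+nasal]; bound reached.
From /n/ at 9 rightward: 10 /e/ → [+nasal]; word edge.
Targets with no active source: positions 1 2 3 7 8 stay [-nasal].

4 5 6 9 10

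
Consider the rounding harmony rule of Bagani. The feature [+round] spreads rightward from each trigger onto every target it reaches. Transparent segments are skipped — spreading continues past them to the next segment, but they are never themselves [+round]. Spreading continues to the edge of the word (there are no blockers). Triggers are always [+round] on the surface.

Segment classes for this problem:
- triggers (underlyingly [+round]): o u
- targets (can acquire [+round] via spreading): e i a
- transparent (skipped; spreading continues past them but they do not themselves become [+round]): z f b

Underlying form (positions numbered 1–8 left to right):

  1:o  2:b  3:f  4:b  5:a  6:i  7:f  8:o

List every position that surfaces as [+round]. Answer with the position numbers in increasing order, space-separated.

1 5 6 8

From /o/ at 1 rightward: 2 /b/ transparent; 3 /f/ transparent; 4 /b/ transparent; 5 /a/ → [+round]; 6 /i/ → [+round]; 7 /f/ transparent; 8 /o/ is itself a trigger — this domain ends here.
From /o/ at 8 rightward: word edge.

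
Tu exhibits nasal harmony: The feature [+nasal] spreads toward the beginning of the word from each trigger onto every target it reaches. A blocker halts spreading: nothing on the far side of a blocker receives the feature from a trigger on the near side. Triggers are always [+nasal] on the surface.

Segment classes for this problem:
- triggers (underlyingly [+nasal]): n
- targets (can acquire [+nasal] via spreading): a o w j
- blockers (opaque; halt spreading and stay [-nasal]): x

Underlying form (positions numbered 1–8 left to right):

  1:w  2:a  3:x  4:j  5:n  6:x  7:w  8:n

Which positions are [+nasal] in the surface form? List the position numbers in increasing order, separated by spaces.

4 5 7 8

From /n/ at 5 leftward: 4 /j/ → [+nasal]; 3 /x/ blocks.
From /n/ at 8 leftward: 7 /w/ → [+nasal]; 6 /x/ blocks.
Targets with no active source: positions 1 2 stay [-nasal].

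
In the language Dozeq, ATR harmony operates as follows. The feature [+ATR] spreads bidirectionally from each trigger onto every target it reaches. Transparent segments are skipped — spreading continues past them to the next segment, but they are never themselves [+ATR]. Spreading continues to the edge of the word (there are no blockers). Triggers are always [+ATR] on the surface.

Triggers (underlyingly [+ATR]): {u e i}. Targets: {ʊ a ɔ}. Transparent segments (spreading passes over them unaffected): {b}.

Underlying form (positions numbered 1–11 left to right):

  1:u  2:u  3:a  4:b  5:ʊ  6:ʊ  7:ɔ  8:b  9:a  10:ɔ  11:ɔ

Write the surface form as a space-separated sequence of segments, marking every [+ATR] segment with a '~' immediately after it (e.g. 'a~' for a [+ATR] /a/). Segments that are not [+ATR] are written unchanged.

u~ u~ a~ b ʊ~ ʊ~ ɔ~ b a~ ɔ~ ɔ~

From /u/ at 1 rightward: 2 /u/ is itself a trigger — this domain ends here.
From /u/ at 1 leftward: word edge.
From /u/ at 2 rightward: 3 /a/ → [+ATR]; 4 /b/ transparent; 5 /ʊ/ → [+ATR]; 6 /ʊ/ → [+ATR]; 7 /ɔ/ → [+ATR]; 8 /b/ transparent; 9 /a/ → [+ATR]; 10 /ɔ/ → [+ATR]; 11 /ɔ/ → [+ATR]; word edge.
From /u/ at 2 leftward: 1 /u/ is itself a trigger — this domain ends here.
[+ATR] positions on the surface: 1 2 3 5 6 7 9 10 11.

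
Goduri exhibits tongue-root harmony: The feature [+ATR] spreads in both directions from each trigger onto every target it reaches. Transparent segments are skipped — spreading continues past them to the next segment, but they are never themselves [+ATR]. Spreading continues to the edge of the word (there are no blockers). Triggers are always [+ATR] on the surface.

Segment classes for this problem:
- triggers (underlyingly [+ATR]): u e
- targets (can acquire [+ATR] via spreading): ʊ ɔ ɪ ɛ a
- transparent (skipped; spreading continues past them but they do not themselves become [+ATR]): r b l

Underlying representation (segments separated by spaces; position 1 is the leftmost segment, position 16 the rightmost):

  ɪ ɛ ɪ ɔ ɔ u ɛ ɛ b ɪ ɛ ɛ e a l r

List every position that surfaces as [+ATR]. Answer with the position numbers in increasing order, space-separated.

From /u/ at 6 rightward: 7 /ɛ/ → [+ATR]; 8 /ɛ/ → [+ATR]; 9 /b/ transparent; 10 /ɪ/ → [+ATR]; 11 /ɛ/ → [+ATR]; 12 /ɛ/ → [+ATR]; 13 /e/ is itself a trigger — this domain ends here.
From /u/ at 6 leftward: 5 /ɔ/ → [+ATR]; 4 /ɔ/ → [+ATR]; 3 /ɪ/ → [+ATR]; 2 /ɛ/ → [+ATR]; 1 /ɪ/ → [+ATR]; word edge.
From /e/ at 13 rightward: 14 /a/ → [+ATR]; 15 /l/ transparent; 16 /r/ transparent; word edge.
From /e/ at 13 leftward: 12 /ɛ/ → [+ATR]; 11 /ɛ/ → [+ATR]; 10 /ɪ/ → [+ATR]; 9 /b/ transparent; 8 /ɛ/ → [+ATR]; 7 /ɛ/ → [+ATR]; 6 /u/ is itself a trigger — this domain ends here.

1 2 3 4 5 6 7 8 10 11 12 13 14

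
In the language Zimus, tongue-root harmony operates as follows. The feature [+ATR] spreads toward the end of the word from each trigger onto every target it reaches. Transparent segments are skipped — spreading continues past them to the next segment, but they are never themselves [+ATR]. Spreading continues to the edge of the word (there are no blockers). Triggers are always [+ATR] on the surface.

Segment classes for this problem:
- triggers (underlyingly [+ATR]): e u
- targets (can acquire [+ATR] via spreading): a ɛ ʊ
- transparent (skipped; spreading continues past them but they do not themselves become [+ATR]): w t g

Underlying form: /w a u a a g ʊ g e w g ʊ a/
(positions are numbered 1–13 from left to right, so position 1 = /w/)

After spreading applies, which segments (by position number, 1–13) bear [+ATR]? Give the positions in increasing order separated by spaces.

3 4 5 7 9 12 13

From /u/ at 3 rightward: 4 /a/ → [+ATR]; 5 /a/ → [+ATR]; 6 /g/ transparent; 7 /ʊ/ → [+ATR]; 8 /g/ transparent; 9 /e/ is itself a trigger — this domain ends here.
From /e/ at 9 rightward: 10 /w/ transparent; 11 /g/ transparent; 12 /ʊ/ → [+ATR]; 13 /a/ → [+ATR]; word edge.
Target with no active source: position 2 stays [-ATR].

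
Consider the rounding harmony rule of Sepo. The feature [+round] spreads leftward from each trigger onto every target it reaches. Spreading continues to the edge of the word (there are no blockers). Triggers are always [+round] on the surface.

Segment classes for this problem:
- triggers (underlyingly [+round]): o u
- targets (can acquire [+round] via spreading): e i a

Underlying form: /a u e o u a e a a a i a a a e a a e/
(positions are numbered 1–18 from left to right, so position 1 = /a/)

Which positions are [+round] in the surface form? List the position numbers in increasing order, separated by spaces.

From /u/ at 2 leftward: 1 /a/ → [+round]; word edge.
From /o/ at 4 leftward: 3 /e/ → [+round]; 2 /u/ is itself a trigger — this domain ends here.
From /u/ at 5 leftward: 4 /o/ is itself a trigger — this domain ends here.
Targets with no active source: positions 6 7 8 9 10 11 12 13 14 15 16 17 18 stay [-round].

1 2 3 4 5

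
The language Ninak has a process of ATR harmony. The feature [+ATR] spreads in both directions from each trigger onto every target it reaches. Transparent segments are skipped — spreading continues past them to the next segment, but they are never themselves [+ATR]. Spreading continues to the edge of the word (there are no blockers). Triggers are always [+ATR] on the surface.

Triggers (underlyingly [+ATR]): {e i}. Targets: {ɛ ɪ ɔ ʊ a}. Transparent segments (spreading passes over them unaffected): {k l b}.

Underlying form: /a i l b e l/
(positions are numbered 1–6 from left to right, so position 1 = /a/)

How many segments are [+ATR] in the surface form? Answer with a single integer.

From /i/ at 2 rightward: 3 /l/ transparent; 4 /b/ transparent; 5 /e/ is itself a trigger — this domain ends here.
From /i/ at 2 leftward: 1 /a/ → [+ATR]; word edge.
From /e/ at 5 rightward: 6 /l/ transparent; word edge.
From /e/ at 5 leftward: 4 /b/ transparent; 3 /l/ transparent; 2 /i/ is itself a trigger — this domain ends here.
[+ATR] positions on the surface: 1 2 5.

3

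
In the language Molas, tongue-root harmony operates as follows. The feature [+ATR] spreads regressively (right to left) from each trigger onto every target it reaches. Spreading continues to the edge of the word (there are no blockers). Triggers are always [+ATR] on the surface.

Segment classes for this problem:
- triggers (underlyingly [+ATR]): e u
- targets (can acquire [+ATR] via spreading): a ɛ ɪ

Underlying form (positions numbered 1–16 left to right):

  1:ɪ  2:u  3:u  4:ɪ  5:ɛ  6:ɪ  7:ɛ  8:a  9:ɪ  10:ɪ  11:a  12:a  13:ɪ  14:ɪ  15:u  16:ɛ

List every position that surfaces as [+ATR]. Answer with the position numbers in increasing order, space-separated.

1 2 3 4 5 6 7 8 9 10 11 12 13 14 15

From /u/ at 2 leftward: 1 /ɪ/ → [+ATR]; word edge.
From /u/ at 3 leftward: 2 /u/ is itself a trigger — this domain ends here.
From /u/ at 15 leftward: 14 /ɪ/ → [+ATR]; 13 /ɪ/ → [+ATR]; 12 /a/ → [+ATR]; 11 /a/ → [+ATR]; 10 /ɪ/ → [+ATR]; 9 /ɪ/ → [+ATR]; 8 /a/ → [+ATR]; 7 /ɛ/ → [+ATR]; 6 /ɪ/ → [+ATR]; 5 /ɛ/ → [+ATR]; 4 /ɪ/ → [+ATR]; 3 /u/ is itself a trigger — this domain ends here.
Target with no active source: position 16 stays [-ATR].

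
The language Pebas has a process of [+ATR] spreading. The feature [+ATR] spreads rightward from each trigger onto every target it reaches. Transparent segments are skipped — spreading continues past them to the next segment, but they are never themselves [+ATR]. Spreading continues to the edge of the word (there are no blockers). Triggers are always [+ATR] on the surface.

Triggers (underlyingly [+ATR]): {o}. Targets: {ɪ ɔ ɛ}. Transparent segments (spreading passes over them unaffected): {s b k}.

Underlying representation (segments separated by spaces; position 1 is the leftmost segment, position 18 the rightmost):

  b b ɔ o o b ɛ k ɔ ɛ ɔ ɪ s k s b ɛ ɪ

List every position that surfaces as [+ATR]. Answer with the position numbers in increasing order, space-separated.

4 5 7 9 10 11 12 17 18

From /o/ at 4 rightward: 5 /o/ is itself a trigger — this domain ends here.
From /o/ at 5 rightward: 6 /b/ transparent; 7 /ɛ/ → [+ATR]; 8 /k/ transparent; 9 /ɔ/ → [+ATR]; 10 /ɛ/ → [+ATR]; 11 /ɔ/ → [+ATR]; 12 /ɪ/ → [+ATR]; 13 /s/ transparent; 14 /k/ transparent; 15 /s/ transparent; 16 /b/ transparent; 17 /ɛ/ → [+ATR]; 18 /ɪ/ → [+ATR]; word edge.
Target with no active source: position 3 stays [-ATR].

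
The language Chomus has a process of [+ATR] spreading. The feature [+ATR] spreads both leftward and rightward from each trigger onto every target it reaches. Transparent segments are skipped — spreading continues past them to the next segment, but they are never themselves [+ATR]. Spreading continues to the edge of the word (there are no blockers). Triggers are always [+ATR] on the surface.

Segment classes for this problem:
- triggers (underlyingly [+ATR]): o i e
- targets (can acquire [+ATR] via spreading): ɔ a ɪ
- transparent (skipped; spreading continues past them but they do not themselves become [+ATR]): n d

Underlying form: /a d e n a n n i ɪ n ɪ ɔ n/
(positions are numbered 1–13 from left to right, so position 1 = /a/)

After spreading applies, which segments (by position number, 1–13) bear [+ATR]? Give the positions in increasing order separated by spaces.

From /e/ at 3 rightward: 4 /n/ transparent; 5 /a/ → [+ATR]; 6 /n/ transparent; 7 /n/ transparent; 8 /i/ is itself a trigger — this domain ends here.
From /e/ at 3 leftward: 2 /d/ transparent; 1 /a/ → [+ATR]; word edge.
From /i/ at 8 rightward: 9 /ɪ/ → [+ATR]; 10 /n/ transparent; 11 /ɪ/ → [+ATR]; 12 /ɔ/ → [+ATR]; 13 /n/ transparent; word edge.
From /i/ at 8 leftward: 7 /n/ transparent; 6 /n/ transparent; 5 /a/ → [+ATR]; 4 /n/ transparent; 3 /e/ is itself a trigger — this domain ends here.

1 3 5 8 9 11 12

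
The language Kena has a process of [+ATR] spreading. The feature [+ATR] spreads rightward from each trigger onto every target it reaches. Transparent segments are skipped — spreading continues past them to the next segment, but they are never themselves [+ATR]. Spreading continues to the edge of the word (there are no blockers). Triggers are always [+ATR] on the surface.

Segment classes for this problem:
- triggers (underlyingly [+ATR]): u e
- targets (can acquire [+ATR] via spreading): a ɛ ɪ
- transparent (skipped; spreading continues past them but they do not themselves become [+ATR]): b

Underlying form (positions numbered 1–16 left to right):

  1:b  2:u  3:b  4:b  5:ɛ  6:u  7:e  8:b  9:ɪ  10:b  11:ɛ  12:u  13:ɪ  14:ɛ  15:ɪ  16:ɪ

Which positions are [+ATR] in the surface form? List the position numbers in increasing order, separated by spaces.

2 5 6 7 9 11 12 13 14 15 16

From /u/ at 2 rightward: 3 /b/ transparent; 4 /b/ transparent; 5 /ɛ/ → [+ATR]; 6 /u/ is itself a trigger — this domain ends here.
From /u/ at 6 rightward: 7 /e/ is itself a trigger — this domain ends here.
From /e/ at 7 rightward: 8 /b/ transparent; 9 /ɪ/ → [+ATR]; 10 /b/ transparent; 11 /ɛ/ → [+ATR]; 12 /u/ is itself a trigger — this domain ends here.
From /u/ at 12 rightward: 13 /ɪ/ → [+ATR]; 14 /ɛ/ → [+ATR]; 15 /ɪ/ → [+ATR]; 16 /ɪ/ → [+ATR]; word edge.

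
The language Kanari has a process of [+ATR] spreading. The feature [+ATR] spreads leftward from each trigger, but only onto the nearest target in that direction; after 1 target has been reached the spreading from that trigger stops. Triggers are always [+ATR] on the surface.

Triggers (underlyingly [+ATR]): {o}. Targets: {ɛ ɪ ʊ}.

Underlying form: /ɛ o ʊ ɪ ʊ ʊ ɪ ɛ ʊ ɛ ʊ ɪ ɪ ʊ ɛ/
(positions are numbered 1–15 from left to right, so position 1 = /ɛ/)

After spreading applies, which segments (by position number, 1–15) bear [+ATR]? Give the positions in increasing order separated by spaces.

From /o/ at 2 leftward: 1 /ɛ/ → [+ATR]; bound reached.
Targets with no active source: positions 3 4 5 6 7 8 9 10 11 12 13 14 15 stay [-ATR].

1 2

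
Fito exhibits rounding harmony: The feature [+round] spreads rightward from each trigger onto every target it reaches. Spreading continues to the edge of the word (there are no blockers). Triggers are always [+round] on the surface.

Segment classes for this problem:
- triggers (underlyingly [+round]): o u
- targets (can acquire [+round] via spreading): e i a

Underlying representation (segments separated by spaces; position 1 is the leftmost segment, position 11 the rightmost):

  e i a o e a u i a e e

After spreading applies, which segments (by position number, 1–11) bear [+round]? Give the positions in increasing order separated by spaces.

From /o/ at 4 rightward: 5 /e/ → [+round]; 6 /a/ → [+round]; 7 /u/ is itself a trigger — this domain ends here.
From /u/ at 7 rightward: 8 /i/ → [+round]; 9 /a/ → [+round]; 10 /e/ → [+round]; 11 /e/ → [+round]; word edge.
Targets with no active source: positions 1 2 3 stay [-round].

4 5 6 7 8 9 10 11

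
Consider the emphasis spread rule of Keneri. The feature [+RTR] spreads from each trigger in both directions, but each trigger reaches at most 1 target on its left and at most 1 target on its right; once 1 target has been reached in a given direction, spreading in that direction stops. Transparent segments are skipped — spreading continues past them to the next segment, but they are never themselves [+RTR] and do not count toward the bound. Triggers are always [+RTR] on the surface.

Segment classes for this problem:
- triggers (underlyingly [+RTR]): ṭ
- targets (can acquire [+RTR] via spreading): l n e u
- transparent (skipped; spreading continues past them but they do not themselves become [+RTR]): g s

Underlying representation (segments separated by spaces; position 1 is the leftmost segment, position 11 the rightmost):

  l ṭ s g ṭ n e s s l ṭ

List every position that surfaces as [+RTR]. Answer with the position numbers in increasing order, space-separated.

From /ṭ/ at 2 rightward: 3 /s/ transparent; 4 /g/ transparent; 5 /ṭ/ is itself a trigger — this domain ends here.
From /ṭ/ at 2 leftward: 1 /l/ → [+RTR]; bound reached.
From /ṭ/ at 5 rightward: 6 /n/ → [+RTR]; bound reached.
From /ṭ/ at 5 leftward: 4 /g/ transparent; 3 /s/ transparent; 2 /ṭ/ is itself a trigger — this domain ends here.
From /ṭ/ at 11 rightward: word edge.
From /ṭ/ at 11 leftward: 10 /l/ → [+RTR]; bound reached.
Target with no active source: position 7 stays [-emphatic].

1 2 5 6 10 11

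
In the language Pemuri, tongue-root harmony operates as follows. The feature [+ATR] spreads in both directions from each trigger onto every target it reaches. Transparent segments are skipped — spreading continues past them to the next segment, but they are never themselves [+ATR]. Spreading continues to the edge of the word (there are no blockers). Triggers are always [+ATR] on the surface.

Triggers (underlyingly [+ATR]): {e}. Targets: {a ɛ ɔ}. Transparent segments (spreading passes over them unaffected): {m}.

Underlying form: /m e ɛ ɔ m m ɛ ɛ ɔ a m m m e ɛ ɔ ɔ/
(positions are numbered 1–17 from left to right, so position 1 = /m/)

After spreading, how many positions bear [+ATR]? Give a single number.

11

From /e/ at 2 rightward: 3 /ɛ/ → [+ATR]; 4 /ɔ/ → [+ATR]; 5 /m/ transparent; 6 /m/ transparent; 7 /ɛ/ → [+ATR]; 8 /ɛ/ → [+ATR]; 9 /ɔ/ → [+ATR]; 10 /a/ → [+ATR]; 11 /m/ transparent; 12 /m/ transparent; 13 /m/ transparent; 14 /e/ is itself a trigger — this domain ends here.
From /e/ at 2 leftward: 1 /m/ transparent; word edge.
From /e/ at 14 rightward: 15 /ɛ/ → [+ATR]; 16 /ɔ/ → [+ATR]; 17 /ɔ/ → [+ATR]; word edge.
From /e/ at 14 leftward: 13 /m/ transparent; 12 /m/ transparent; 11 /m/ transparent; 10 /a/ → [+ATR]; 9 /ɔ/ → [+ATR]; 8 /ɛ/ → [+ATR]; 7 /ɛ/ → [+ATR]; 6 /m/ transparent; 5 /m/ transparent; 4 /ɔ/ → [+ATR]; 3 /ɛ/ → [+ATR]; 2 /e/ is itself a trigger — this domain ends here.
[+ATR] positions on the surface: 2 3 4 7 8 9 10 14 15 16 17.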